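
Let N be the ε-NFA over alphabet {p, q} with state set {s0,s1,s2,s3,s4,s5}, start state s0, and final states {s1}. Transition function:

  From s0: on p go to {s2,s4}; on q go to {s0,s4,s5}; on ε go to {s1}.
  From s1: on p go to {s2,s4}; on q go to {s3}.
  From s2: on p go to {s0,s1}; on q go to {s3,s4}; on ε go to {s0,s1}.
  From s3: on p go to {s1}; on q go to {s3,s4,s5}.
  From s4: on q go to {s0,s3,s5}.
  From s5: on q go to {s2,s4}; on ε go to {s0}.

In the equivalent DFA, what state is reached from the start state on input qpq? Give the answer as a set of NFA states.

Start: {s0,s1}.
δ(s0,q) = {s0,s4,s5}; δ(s1,q) = {s3}.
Union: {s0,s3,s4,s5}.
ε-closure gives {s0,s1,s3,s4,s5}.
After q: {s0,s1,s3,s4,s5}.
δ(s0,p) = {s2,s4}; δ(s1,p) = {s2,s4}; δ(s3,p) = {s1}; δ(s4,p) = ∅; δ(s5,p) = ∅.
Union: {s1,s2,s4}.
ε-closure gives {s0,s1,s2,s4}.
After p: {s0,s1,s2,s4}.
δ(s0,q) = {s0,s4,s5}; δ(s1,q) = {s3}; δ(s2,q) = {s3,s4}; δ(s4,q) = {s0,s3,s5}.
Union: {s0,s3,s4,s5}.
ε-closure gives {s0,s1,s3,s4,s5}.
After q: {s0,s1,s3,s4,s5}.

{s0,s1,s3,s4,s5}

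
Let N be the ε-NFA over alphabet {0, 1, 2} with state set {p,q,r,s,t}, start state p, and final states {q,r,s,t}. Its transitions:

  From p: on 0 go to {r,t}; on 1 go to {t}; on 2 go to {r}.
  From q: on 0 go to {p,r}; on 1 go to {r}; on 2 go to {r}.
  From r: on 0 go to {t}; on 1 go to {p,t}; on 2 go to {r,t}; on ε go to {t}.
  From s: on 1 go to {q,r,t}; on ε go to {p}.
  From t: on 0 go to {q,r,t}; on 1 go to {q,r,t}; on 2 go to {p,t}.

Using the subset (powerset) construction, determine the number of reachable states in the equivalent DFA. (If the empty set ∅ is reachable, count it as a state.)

7

Start state of the DFA: {p} (ε-closure of the NFA start).
{p} --0--> {r,t}  [new]
{p} --1--> {t}  [new]
{p} --2--> {r,t}  [seen]
{r,t} --0--> {q,r,t}  [new]
{r,t} --1--> {p,q,r,t}  [new]
{r,t} --2--> {p,r,t}  [new]
{t} --0--> {q,r,t}  [seen]
{t} --1--> {q,r,t}  [seen]
{t} --2--> {p,t}  [new]
{q,r,t} --0--> {p,q,r,t}  [seen]
{q,r,t} --1--> {p,q,r,t}  [seen]
{q,r,t} --2--> {p,r,t}  [seen]
{p,q,r,t} --0--> {p,q,r,t}  [seen]
{p,q,r,t} --1--> {p,q,r,t}  [seen]
{p,q,r,t} --2--> {p,r,t}  [seen]
{p,r,t} --0--> {q,r,t}  [seen]
{p,r,t} --1--> {p,q,r,t}  [seen]
{p,r,t} --2--> {p,r,t}  [seen]
{p,t} --0--> {q,r,t}  [seen]
{p,t} --1--> {q,r,t}  [seen]
{p,t} --2--> {p,r,t}  [seen]
Reachable DFA states: {p}, {r,t}, {t}, {q,r,t}, {p,q,r,t}, {p,r,t}, {p,t}.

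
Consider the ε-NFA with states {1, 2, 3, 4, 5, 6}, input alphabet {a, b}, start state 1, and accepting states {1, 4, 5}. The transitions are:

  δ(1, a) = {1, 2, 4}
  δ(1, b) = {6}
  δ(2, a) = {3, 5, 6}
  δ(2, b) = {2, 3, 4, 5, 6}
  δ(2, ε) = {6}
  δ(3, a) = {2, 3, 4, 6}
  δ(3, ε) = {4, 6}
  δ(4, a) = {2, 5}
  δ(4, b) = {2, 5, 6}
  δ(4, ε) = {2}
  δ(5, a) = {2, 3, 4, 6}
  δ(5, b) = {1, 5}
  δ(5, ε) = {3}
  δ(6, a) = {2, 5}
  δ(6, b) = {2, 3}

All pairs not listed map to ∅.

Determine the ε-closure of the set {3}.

{2, 3, 4, 6}

Begin with {3}.
3 →ε {4, 6}; add 4, 6.
4 →ε {2}; add 2.
ε-closure = {2, 3, 4, 6}.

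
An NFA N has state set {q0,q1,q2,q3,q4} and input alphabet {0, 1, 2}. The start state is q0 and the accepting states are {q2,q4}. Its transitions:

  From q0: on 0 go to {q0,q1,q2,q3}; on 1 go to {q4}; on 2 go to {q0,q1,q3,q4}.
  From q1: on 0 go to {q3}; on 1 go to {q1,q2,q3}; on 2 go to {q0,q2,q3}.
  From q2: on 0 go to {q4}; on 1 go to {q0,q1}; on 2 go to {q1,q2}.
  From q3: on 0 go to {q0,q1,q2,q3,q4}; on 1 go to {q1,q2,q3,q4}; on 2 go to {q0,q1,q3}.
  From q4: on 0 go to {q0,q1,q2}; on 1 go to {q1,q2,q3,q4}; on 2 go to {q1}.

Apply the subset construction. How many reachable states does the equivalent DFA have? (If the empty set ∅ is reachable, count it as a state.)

12

Start state of the DFA: {q0}.
{q0} --0--> {q0,q1,q2,q3}  [new]
{q0} --1--> {q4}  [new]
{q0} --2--> {q0,q1,q3,q4}  [new]
{q0,q1,q2,q3} --0--> {q0,q1,q2,q3,q4}  [new]
{q0,q1,q2,q3} --1--> {q0,q1,q2,q3,q4}  [seen]
{q0,q1,q2,q3} --2--> {q0,q1,q2,q3,q4}  [seen]
{q4} --0--> {q0,q1,q2}  [new]
{q4} --1--> {q1,q2,q3,q4}  [new]
{q4} --2--> {q1}  [new]
{q0,q1,q3,q4} --0--> {q0,q1,q2,q3,q4}  [seen]
{q0,q1,q3,q4} --1--> {q1,q2,q3,q4}  [seen]
{q0,q1,q3,q4} --2--> {q0,q1,q2,q3,q4}  [seen]
{q0,q1,q2,q3,q4} --0--> {q0,q1,q2,q3,q4}  [seen]
{q0,q1,q2,q3,q4} --1--> {q0,q1,q2,q3,q4}  [seen]
{q0,q1,q2,q3,q4} --2--> {q0,q1,q2,q3,q4}  [seen]
{q0,q1,q2} --0--> {q0,q1,q2,q3,q4}  [seen]
{q0,q1,q2} --1--> {q0,q1,q2,q3,q4}  [seen]
{q0,q1,q2} --2--> {q0,q1,q2,q3,q4}  [seen]
{q1,q2,q3,q4} --0--> {q0,q1,q2,q3,q4}  [seen]
{q1,q2,q3,q4} --1--> {q0,q1,q2,q3,q4}  [seen]
{q1,q2,q3,q4} --2--> {q0,q1,q2,q3}  [seen]
{q1} --0--> {q3}  [new]
{q1} --1--> {q1,q2,q3}  [new]
{q1} --2--> {q0,q2,q3}  [new]
{q3} --0--> {q0,q1,q2,q3,q4}  [seen]
{q3} --1--> {q1,q2,q3,q4}  [seen]
{q3} --2--> {q0,q1,q3}  [new]
{q1,q2,q3} --0--> {q0,q1,q2,q3,q4}  [seen]
{q1,q2,q3} --1--> {q0,q1,q2,q3,q4}  [seen]
{q1,q2,q3} --2--> {q0,q1,q2,q3}  [seen]
{q0,q2,q3} --0--> {q0,q1,q2,q3,q4}  [seen]
{q0,q2,q3} --1--> {q0,q1,q2,q3,q4}  [seen]
{q0,q2,q3} --2--> {q0,q1,q2,q3,q4}  [seen]
{q0,q1,q3} --0--> {q0,q1,q2,q3,q4}  [seen]
{q0,q1,q3} --1--> {q1,q2,q3,q4}  [seen]
{q0,q1,q3} --2--> {q0,q1,q2,q3,q4}  [seen]
Reachable DFA states: {q0}, {q0,q1,q2,q3}, {q4}, {q0,q1,q3,q4}, {q0,q1,q2,q3,q4}, {q0,q1,q2}, {q1,q2,q3,q4}, {q1}, {q3}, {q1,q2,q3}, {q0,q2,q3}, {q0,q1,q3}.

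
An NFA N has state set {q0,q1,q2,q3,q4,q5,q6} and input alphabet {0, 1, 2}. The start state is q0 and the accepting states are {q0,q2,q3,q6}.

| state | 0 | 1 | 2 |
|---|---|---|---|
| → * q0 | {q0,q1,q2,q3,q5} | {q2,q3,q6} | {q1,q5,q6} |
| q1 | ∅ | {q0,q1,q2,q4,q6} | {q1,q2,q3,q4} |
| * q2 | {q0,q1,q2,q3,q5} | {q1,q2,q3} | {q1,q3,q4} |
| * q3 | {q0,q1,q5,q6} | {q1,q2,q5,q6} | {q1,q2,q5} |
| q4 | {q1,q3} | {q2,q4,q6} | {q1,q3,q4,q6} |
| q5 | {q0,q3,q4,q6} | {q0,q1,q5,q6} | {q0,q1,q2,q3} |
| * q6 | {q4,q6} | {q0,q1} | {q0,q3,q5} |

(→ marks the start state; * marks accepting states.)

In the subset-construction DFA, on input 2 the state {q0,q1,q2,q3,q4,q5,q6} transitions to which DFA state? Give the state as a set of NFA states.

δ(q0,2) = {q1,q5,q6}; δ(q1,2) = {q1,q2,q3,q4}; δ(q2,2) = {q1,q3,q4}; δ(q3,2) = {q1,q2,q5}; δ(q4,2) = {q1,q3,q4,q6}; δ(q5,2) = {q0,q1,q2,q3}; δ(q6,2) = {q0,q3,q5}.
Union: {q0,q1,q2,q3,q4,q5,q6}.

{q0,q1,q2,q3,q4,q5,q6}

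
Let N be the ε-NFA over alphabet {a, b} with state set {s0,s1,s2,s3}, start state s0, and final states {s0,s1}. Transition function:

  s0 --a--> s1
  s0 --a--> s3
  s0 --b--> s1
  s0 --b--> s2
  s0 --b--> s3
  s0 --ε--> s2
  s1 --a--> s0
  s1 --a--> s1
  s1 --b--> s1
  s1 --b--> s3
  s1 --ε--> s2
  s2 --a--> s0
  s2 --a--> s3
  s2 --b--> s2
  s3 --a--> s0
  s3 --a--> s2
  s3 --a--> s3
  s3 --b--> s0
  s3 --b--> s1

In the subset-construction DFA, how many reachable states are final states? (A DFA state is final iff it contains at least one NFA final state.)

3

Start state of the DFA: {s0,s2} (ε-closure of the NFA start).
{s0,s2} --a--> {s0,s1,s2,s3}  [new]
{s0,s2} --b--> {s1,s2,s3}  [new]
{s0,s1,s2,s3} --a--> {s0,s1,s2,s3}  [seen]
{s0,s1,s2,s3} --b--> {s0,s1,s2,s3}  [seen]
{s1,s2,s3} --a--> {s0,s1,s2,s3}  [seen]
{s1,s2,s3} --b--> {s0,s1,s2,s3}  [seen]
Reachable DFA states: {s0,s2}, {s0,s1,s2,s3}, {s1,s2,s3}.
Accepting DFA states (contain an NFA accepting state): {s0,s2}, {s0,s1,s2,s3}, {s1,s2,s3}.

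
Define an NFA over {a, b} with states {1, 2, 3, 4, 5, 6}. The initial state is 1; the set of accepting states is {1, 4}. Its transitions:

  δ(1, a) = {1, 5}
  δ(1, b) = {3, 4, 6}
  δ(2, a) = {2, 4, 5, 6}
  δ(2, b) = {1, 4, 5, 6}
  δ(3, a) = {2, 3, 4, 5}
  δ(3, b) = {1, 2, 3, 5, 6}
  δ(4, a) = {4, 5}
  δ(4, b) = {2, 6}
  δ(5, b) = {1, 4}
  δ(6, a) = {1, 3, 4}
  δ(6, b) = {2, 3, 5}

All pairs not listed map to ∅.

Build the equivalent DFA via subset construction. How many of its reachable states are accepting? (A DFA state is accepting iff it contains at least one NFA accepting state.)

Start state of the DFA: {1}.
{1} --a--> {1, 5}  [new]
{1} --b--> {3, 4, 6}  [new]
{1, 5} --a--> {1, 5}  [seen]
{1, 5} --b--> {1, 3, 4, 6}  [new]
{3, 4, 6} --a--> {1, 2, 3, 4, 5}  [new]
{3, 4, 6} --b--> {1, 2, 3, 5, 6}  [new]
{1, 3, 4, 6} --a--> {1, 2, 3, 4, 5}  [seen]
{1, 3, 4, 6} --b--> {1, 2, 3, 4, 5, 6}  [new]
{1, 2, 3, 4, 5} --a--> {1, 2, 3, 4, 5, 6}  [seen]
{1, 2, 3, 4, 5} --b--> {1, 2, 3, 4, 5, 6}  [seen]
{1, 2, 3, 5, 6} --a--> {1, 2, 3, 4, 5, 6}  [seen]
{1, 2, 3, 5, 6} --b--> {1, 2, 3, 4, 5, 6}  [seen]
{1, 2, 3, 4, 5, 6} --a--> {1, 2, 3, 4, 5, 6}  [seen]
{1, 2, 3, 4, 5, 6} --b--> {1, 2, 3, 4, 5, 6}  [seen]
Reachable DFA states: {1}, {1, 5}, {3, 4, 6}, {1, 3, 4, 6}, {1, 2, 3, 4, 5}, {1, 2, 3, 5, 6}, {1, 2, 3, 4, 5, 6}.
Accepting DFA states (contain an NFA accepting state): {1}, {1, 5}, {3, 4, 6}, {1, 3, 4, 6}, {1, 2, 3, 4, 5}, {1, 2, 3, 5, 6}, {1, 2, 3, 4, 5, 6}.

7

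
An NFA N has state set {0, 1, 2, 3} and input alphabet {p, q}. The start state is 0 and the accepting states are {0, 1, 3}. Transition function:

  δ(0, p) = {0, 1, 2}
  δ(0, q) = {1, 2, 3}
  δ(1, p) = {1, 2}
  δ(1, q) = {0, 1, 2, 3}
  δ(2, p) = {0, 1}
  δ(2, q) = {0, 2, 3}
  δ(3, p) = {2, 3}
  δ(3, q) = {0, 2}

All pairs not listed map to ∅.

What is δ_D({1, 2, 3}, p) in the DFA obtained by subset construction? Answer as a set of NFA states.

{0, 1, 2, 3}

δ(1,p) = {1, 2}; δ(2,p) = {0, 1}; δ(3,p) = {2, 3}.
Union: {0, 1, 2, 3}.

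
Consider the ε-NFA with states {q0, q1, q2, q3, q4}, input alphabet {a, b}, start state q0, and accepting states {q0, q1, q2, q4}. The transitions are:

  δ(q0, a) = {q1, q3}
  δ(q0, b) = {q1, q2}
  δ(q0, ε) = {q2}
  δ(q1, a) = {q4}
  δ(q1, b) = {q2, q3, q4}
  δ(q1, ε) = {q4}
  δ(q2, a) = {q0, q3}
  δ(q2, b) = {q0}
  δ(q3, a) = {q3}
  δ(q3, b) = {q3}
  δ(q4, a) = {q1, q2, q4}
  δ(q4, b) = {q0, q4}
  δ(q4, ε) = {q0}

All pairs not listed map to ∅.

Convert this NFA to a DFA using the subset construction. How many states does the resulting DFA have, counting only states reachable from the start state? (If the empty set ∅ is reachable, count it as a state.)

Start state of the DFA: {q0, q2} (ε-closure of the NFA start).
{q0, q2} --a--> {q0, q1, q2, q3, q4}  [new]
{q0, q2} --b--> {q0, q1, q2, q4}  [new]
{q0, q1, q2, q3, q4} --a--> {q0, q1, q2, q3, q4}  [seen]
{q0, q1, q2, q3, q4} --b--> {q0, q1, q2, q3, q4}  [seen]
{q0, q1, q2, q4} --a--> {q0, q1, q2, q3, q4}  [seen]
{q0, q1, q2, q4} --b--> {q0, q1, q2, q3, q4}  [seen]
Reachable DFA states: {q0, q2}, {q0, q1, q2, q3, q4}, {q0, q1, q2, q4}.

3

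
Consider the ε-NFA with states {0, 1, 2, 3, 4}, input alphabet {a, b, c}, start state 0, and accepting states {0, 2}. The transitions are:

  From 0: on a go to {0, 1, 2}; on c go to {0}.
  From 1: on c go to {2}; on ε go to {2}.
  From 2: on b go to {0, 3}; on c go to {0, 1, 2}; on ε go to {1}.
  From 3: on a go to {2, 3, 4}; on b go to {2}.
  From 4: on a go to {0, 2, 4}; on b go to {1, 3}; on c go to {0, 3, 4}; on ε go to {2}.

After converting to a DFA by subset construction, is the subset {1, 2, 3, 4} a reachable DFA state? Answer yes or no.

no

Start state of the DFA: {0} (ε-closure of the NFA start).
{0} --a--> {0, 1, 2}  [new]
{0} --b--> ∅  [new]
{0} --c--> {0}  [seen]
{0, 1, 2} --a--> {0, 1, 2}  [seen]
{0, 1, 2} --b--> {0, 3}  [new]
{0, 1, 2} --c--> {0, 1, 2}  [seen]
∅ --a--> ∅  [seen]
∅ --b--> ∅  [seen]
∅ --c--> ∅  [seen]
{0, 3} --a--> {0, 1, 2, 3, 4}  [new]
{0, 3} --b--> {1, 2}  [new]
{0, 3} --c--> {0}  [seen]
{0, 1, 2, 3, 4} --a--> {0, 1, 2, 3, 4}  [seen]
{0, 1, 2, 3, 4} --b--> {0, 1, 2, 3}  [new]
{0, 1, 2, 3, 4} --c--> {0, 1, 2, 3, 4}  [seen]
{1, 2} --a--> ∅  [seen]
{1, 2} --b--> {0, 3}  [seen]
{1, 2} --c--> {0, 1, 2}  [seen]
{0, 1, 2, 3} --a--> {0, 1, 2, 3, 4}  [seen]
{0, 1, 2, 3} --b--> {0, 1, 2, 3}  [seen]
{0, 1, 2, 3} --c--> {0, 1, 2}  [seen]
Reachable DFA states: {0}, {0, 1, 2}, ∅, {0, 3}, {0, 1, 2, 3, 4}, {1, 2}, {0, 1, 2, 3}.
{1, 2, 3, 4} is not among them.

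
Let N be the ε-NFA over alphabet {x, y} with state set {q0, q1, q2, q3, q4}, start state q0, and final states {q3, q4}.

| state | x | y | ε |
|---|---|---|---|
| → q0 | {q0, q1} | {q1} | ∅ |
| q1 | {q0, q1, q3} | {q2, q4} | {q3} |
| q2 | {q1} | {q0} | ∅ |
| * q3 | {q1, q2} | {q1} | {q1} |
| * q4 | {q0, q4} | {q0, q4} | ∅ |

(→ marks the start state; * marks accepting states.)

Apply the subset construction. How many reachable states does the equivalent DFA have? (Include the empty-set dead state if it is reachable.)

6

Start state of the DFA: {q0} (ε-closure of the NFA start).
{q0} --x--> {q0, q1, q3}  [new]
{q0} --y--> {q1, q3}  [new]
{q0, q1, q3} --x--> {q0, q1, q2, q3}  [new]
{q0, q1, q3} --y--> {q1, q2, q3, q4}  [new]
{q1, q3} --x--> {q0, q1, q2, q3}  [seen]
{q1, q3} --y--> {q1, q2, q3, q4}  [seen]
{q0, q1, q2, q3} --x--> {q0, q1, q2, q3}  [seen]
{q0, q1, q2, q3} --y--> {q0, q1, q2, q3, q4}  [new]
{q1, q2, q3, q4} --x--> {q0, q1, q2, q3, q4}  [seen]
{q1, q2, q3, q4} --y--> {q0, q1, q2, q3, q4}  [seen]
{q0, q1, q2, q3, q4} --x--> {q0, q1, q2, q3, q4}  [seen]
{q0, q1, q2, q3, q4} --y--> {q0, q1, q2, q3, q4}  [seen]
Reachable DFA states: {q0}, {q0, q1, q3}, {q1, q3}, {q0, q1, q2, q3}, {q1, q2, q3, q4}, {q0, q1, q2, q3, q4}.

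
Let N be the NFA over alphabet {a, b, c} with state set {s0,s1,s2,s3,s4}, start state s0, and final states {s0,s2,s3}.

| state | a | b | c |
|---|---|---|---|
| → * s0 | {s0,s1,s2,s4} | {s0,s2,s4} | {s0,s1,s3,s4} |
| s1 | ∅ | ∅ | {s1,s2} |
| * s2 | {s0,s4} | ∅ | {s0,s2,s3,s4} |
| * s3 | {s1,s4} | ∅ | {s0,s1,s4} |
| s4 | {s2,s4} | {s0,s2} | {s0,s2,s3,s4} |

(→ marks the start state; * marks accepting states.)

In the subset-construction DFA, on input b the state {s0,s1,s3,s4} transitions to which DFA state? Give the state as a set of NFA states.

{s0,s2,s4}

δ(s0,b) = {s0,s2,s4}; δ(s1,b) = ∅; δ(s3,b) = ∅; δ(s4,b) = {s0,s2}.
Union: {s0,s2,s4}.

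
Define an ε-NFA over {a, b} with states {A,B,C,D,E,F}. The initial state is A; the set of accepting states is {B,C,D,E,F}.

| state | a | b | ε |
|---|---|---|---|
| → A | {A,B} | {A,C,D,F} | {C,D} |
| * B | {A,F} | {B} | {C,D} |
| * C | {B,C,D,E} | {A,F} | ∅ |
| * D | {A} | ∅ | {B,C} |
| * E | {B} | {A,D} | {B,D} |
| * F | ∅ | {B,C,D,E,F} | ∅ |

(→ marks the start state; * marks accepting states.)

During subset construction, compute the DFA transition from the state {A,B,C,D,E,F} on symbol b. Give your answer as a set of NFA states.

δ(A,b) = {A,C,D,F}; δ(B,b) = {B}; δ(C,b) = {A,F}; δ(D,b) = ∅; δ(E,b) = {A,D}; δ(F,b) = {B,C,D,E,F}.
Union: {A,B,C,D,E,F}.

{A,B,C,D,E,F}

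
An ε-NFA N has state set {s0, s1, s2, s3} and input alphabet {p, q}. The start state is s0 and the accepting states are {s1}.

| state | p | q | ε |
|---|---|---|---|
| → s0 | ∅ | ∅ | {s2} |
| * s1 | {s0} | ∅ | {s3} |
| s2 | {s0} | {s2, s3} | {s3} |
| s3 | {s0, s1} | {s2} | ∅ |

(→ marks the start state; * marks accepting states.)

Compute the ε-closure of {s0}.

{s0, s2, s3}

Begin with {s0}.
s0 →ε {s2}; add s2.
s2 →ε {s3}; add s3.
ε-closure = {s0, s2, s3}.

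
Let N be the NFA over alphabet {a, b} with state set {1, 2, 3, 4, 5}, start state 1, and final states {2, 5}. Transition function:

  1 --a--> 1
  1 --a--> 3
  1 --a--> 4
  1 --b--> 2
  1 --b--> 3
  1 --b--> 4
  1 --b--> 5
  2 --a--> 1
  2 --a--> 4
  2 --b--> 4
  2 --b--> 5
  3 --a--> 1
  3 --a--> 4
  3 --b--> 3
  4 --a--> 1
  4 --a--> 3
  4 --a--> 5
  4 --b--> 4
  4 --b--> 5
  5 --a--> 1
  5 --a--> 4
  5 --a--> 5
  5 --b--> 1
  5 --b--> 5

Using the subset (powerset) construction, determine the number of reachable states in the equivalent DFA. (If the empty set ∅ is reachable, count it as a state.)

5

Start state of the DFA: {1}.
{1} --a--> {1, 3, 4}  [new]
{1} --b--> {2, 3, 4, 5}  [new]
{1, 3, 4} --a--> {1, 3, 4, 5}  [new]
{1, 3, 4} --b--> {2, 3, 4, 5}  [seen]
{2, 3, 4, 5} --a--> {1, 3, 4, 5}  [seen]
{2, 3, 4, 5} --b--> {1, 3, 4, 5}  [seen]
{1, 3, 4, 5} --a--> {1, 3, 4, 5}  [seen]
{1, 3, 4, 5} --b--> {1, 2, 3, 4, 5}  [new]
{1, 2, 3, 4, 5} --a--> {1, 3, 4, 5}  [seen]
{1, 2, 3, 4, 5} --b--> {1, 2, 3, 4, 5}  [seen]
Reachable DFA states: {1}, {1, 3, 4}, {2, 3, 4, 5}, {1, 3, 4, 5}, {1, 2, 3, 4, 5}.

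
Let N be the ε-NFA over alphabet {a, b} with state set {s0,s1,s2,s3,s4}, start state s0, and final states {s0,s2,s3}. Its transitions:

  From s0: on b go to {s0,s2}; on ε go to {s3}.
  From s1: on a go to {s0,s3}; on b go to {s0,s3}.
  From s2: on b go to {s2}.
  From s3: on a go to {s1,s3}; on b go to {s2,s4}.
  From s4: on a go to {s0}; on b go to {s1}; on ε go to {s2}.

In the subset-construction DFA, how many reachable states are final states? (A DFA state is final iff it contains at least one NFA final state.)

5

Start state of the DFA: {s0,s3} (ε-closure of the NFA start).
{s0,s3} --a--> {s1,s3}  [new]
{s0,s3} --b--> {s0,s2,s3,s4}  [new]
{s1,s3} --a--> {s0,s1,s3}  [new]
{s1,s3} --b--> {s0,s2,s3,s4}  [seen]
{s0,s2,s3,s4} --a--> {s0,s1,s3}  [seen]
{s0,s2,s3,s4} --b--> {s0,s1,s2,s3,s4}  [new]
{s0,s1,s3} --a--> {s0,s1,s3}  [seen]
{s0,s1,s3} --b--> {s0,s2,s3,s4}  [seen]
{s0,s1,s2,s3,s4} --a--> {s0,s1,s3}  [seen]
{s0,s1,s2,s3,s4} --b--> {s0,s1,s2,s3,s4}  [seen]
Reachable DFA states: {s0,s3}, {s1,s3}, {s0,s2,s3,s4}, {s0,s1,s3}, {s0,s1,s2,s3,s4}.
Accepting DFA states (contain an NFA accepting state): {s0,s3}, {s1,s3}, {s0,s2,s3,s4}, {s0,s1,s3}, {s0,s1,s2,s3,s4}.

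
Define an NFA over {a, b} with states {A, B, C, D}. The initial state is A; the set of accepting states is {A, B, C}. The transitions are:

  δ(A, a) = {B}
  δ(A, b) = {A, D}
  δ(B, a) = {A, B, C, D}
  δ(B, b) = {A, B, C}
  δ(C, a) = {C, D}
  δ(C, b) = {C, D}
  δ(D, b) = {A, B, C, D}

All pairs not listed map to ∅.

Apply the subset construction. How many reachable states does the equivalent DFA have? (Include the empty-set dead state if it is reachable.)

5

Start state of the DFA: {A}.
{A} --a--> {B}  [new]
{A} --b--> {A, D}  [new]
{B} --a--> {A, B, C, D}  [new]
{B} --b--> {A, B, C}  [new]
{A, D} --a--> {B}  [seen]
{A, D} --b--> {A, B, C, D}  [seen]
{A, B, C, D} --a--> {A, B, C, D}  [seen]
{A, B, C, D} --b--> {A, B, C, D}  [seen]
{A, B, C} --a--> {A, B, C, D}  [seen]
{A, B, C} --b--> {A, B, C, D}  [seen]
Reachable DFA states: {A}, {B}, {A, D}, {A, B, C, D}, {A, B, C}.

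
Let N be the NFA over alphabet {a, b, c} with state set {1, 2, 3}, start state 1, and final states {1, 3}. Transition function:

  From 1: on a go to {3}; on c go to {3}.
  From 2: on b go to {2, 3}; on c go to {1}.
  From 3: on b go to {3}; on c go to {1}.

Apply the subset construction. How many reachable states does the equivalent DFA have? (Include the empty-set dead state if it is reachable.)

3

Start state of the DFA: {1}.
{1} --a--> {3}  [new]
{1} --b--> ∅  [new]
{1} --c--> {3}  [seen]
{3} --a--> ∅  [seen]
{3} --b--> {3}  [seen]
{3} --c--> {1}  [seen]
∅ --a--> ∅  [seen]
∅ --b--> ∅  [seen]
∅ --c--> ∅  [seen]
Reachable DFA states: {1}, {3}, ∅.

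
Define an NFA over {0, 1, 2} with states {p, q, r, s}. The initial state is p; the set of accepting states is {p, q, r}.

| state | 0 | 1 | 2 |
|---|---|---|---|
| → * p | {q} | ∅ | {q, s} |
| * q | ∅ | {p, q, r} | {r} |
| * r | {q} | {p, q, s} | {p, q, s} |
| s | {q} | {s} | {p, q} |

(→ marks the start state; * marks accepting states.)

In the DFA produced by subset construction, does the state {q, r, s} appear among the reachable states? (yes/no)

no

Start state of the DFA: {p}.
{p} --0--> {q}  [new]
{p} --1--> ∅  [new]
{p} --2--> {q, s}  [new]
{q} --0--> ∅  [seen]
{q} --1--> {p, q, r}  [new]
{q} --2--> {r}  [new]
∅ --0--> ∅  [seen]
∅ --1--> ∅  [seen]
∅ --2--> ∅  [seen]
{q, s} --0--> {q}  [seen]
{q, s} --1--> {p, q, r, s}  [new]
{q, s} --2--> {p, q, r}  [seen]
{p, q, r} --0--> {q}  [seen]
{p, q, r} --1--> {p, q, r, s}  [seen]
{p, q, r} --2--> {p, q, r, s}  [seen]
{r} --0--> {q}  [seen]
{r} --1--> {p, q, s}  [new]
{r} --2--> {p, q, s}  [seen]
{p, q, r, s} --0--> {q}  [seen]
{p, q, r, s} --1--> {p, q, r, s}  [seen]
{p, q, r, s} --2--> {p, q, r, s}  [seen]
{p, q, s} --0--> {q}  [seen]
{p, q, s} --1--> {p, q, r, s}  [seen]
{p, q, s} --2--> {p, q, r, s}  [seen]
Reachable DFA states: {p}, {q}, ∅, {q, s}, {p, q, r}, {r}, {p, q, r, s}, {p, q, s}.
{q, r, s} is not among them.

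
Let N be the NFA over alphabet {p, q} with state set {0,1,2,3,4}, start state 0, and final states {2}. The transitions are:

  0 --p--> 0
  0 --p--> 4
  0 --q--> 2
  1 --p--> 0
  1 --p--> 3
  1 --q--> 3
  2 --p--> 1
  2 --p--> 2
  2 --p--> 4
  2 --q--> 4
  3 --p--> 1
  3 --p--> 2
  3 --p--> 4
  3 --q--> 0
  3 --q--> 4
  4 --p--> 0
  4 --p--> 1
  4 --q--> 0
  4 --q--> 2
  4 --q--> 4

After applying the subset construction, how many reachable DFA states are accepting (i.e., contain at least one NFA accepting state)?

Start state of the DFA: {0}.
{0} --p--> {0,4}  [new]
{0} --q--> {2}  [new]
{0,4} --p--> {0,1,4}  [new]
{0,4} --q--> {0,2,4}  [new]
{2} --p--> {1,2,4}  [new]
{2} --q--> {4}  [new]
{0,1,4} --p--> {0,1,3,4}  [new]
{0,1,4} --q--> {0,2,3,4}  [new]
{0,2,4} --p--> {0,1,2,4}  [new]
{0,2,4} --q--> {0,2,4}  [seen]
{1,2,4} --p--> {0,1,2,3,4}  [new]
{1,2,4} --q--> {0,2,3,4}  [seen]
{4} --p--> {0,1}  [new]
{4} --q--> {0,2,4}  [seen]
{0,1,3,4} --p--> {0,1,2,3,4}  [seen]
{0,1,3,4} --q--> {0,2,3,4}  [seen]
{0,2,3,4} --p--> {0,1,2,4}  [seen]
{0,2,3,4} --q--> {0,2,4}  [seen]
{0,1,2,4} --p--> {0,1,2,3,4}  [seen]
{0,1,2,4} --q--> {0,2,3,4}  [seen]
{0,1,2,3,4} --p--> {0,1,2,3,4}  [seen]
{0,1,2,3,4} --q--> {0,2,3,4}  [seen]
{0,1} --p--> {0,3,4}  [new]
{0,1} --q--> {2,3}  [new]
{0,3,4} --p--> {0,1,2,4}  [seen]
{0,3,4} --q--> {0,2,4}  [seen]
{2,3} --p--> {1,2,4}  [seen]
{2,3} --q--> {0,4}  [seen]
Reachable DFA states: {0}, {0,4}, {2}, {0,1,4}, {0,2,4}, {1,2,4}, {4}, {0,1,3,4}, {0,2,3,4}, {0,1,2,4}, {0,1,2,3,4}, {0,1}, {0,3,4}, {2,3}.
Accepting DFA states (contain an NFA accepting state): {2}, {0,2,4}, {1,2,4}, {0,2,3,4}, {0,1,2,4}, {0,1,2,3,4}, {2,3}.

7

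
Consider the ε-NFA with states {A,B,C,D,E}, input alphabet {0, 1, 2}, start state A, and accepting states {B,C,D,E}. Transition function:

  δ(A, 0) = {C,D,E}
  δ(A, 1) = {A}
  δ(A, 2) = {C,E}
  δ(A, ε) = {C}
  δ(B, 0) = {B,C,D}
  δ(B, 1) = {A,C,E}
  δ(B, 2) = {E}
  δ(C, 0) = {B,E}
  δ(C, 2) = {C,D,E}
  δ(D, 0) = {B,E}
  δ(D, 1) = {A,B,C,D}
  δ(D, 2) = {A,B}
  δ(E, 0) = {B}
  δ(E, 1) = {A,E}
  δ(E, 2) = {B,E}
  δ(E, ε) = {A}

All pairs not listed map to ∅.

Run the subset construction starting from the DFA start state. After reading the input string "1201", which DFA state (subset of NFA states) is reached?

{A,B,C,D,E}

Start: {A,C}.
δ(A,1) = {A}; δ(C,1) = ∅.
Union: {A}.
ε-closure gives {A,C}.
After 1: {A,C}.
δ(A,2) = {C,E}; δ(C,2) = {C,D,E}.
Union: {C,D,E}.
ε-closure gives {A,C,D,E}.
After 2: {A,C,D,E}.
δ(A,0) = {C,D,E}; δ(C,0) = {B,E}; δ(D,0) = {B,E}; δ(E,0) = {B}.
Union: {B,C,D,E}.
ε-closure gives {A,B,C,D,E}.
After 0: {A,B,C,D,E}.
δ(A,1) = {A}; δ(B,1) = {A,C,E}; δ(C,1) = ∅; δ(D,1) = {A,B,C,D}; δ(E,1) = {A,E}.
Union: {A,B,C,D,E}.
After 1: {A,B,C,D,E}.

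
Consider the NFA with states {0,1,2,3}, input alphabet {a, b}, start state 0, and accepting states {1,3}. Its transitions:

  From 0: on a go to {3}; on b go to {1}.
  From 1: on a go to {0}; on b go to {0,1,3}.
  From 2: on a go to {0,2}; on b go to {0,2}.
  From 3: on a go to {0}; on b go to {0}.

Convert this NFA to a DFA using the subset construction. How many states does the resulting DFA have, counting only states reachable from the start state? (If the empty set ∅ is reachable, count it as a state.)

Start state of the DFA: {0}.
{0} --a--> {3}  [new]
{0} --b--> {1}  [new]
{3} --a--> {0}  [seen]
{3} --b--> {0}  [seen]
{1} --a--> {0}  [seen]
{1} --b--> {0,1,3}  [new]
{0,1,3} --a--> {0,3}  [new]
{0,1,3} --b--> {0,1,3}  [seen]
{0,3} --a--> {0,3}  [seen]
{0,3} --b--> {0,1}  [new]
{0,1} --a--> {0,3}  [seen]
{0,1} --b--> {0,1,3}  [seen]
Reachable DFA states: {0}, {3}, {1}, {0,1,3}, {0,3}, {0,1}.

6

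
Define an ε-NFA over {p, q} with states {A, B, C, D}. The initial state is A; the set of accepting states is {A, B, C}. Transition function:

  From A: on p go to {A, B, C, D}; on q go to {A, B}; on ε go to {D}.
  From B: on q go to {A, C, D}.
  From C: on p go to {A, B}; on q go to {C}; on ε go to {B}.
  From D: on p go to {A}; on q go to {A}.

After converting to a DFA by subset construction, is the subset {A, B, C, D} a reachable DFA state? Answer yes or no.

yes

Start state of the DFA: {A, D} (ε-closure of the NFA start).
{A, D} --p--> {A, B, C, D}  [new]
{A, D} --q--> {A, B, D}  [new]
{A, B, C, D} --p--> {A, B, C, D}  [seen]
{A, B, C, D} --q--> {A, B, C, D}  [seen]
{A, B, D} --p--> {A, B, C, D}  [seen]
{A, B, D} --q--> {A, B, C, D}  [seen]
Reachable DFA states: {A, D}, {A, B, C, D}, {A, B, D}.
{A, B, C, D} is among them.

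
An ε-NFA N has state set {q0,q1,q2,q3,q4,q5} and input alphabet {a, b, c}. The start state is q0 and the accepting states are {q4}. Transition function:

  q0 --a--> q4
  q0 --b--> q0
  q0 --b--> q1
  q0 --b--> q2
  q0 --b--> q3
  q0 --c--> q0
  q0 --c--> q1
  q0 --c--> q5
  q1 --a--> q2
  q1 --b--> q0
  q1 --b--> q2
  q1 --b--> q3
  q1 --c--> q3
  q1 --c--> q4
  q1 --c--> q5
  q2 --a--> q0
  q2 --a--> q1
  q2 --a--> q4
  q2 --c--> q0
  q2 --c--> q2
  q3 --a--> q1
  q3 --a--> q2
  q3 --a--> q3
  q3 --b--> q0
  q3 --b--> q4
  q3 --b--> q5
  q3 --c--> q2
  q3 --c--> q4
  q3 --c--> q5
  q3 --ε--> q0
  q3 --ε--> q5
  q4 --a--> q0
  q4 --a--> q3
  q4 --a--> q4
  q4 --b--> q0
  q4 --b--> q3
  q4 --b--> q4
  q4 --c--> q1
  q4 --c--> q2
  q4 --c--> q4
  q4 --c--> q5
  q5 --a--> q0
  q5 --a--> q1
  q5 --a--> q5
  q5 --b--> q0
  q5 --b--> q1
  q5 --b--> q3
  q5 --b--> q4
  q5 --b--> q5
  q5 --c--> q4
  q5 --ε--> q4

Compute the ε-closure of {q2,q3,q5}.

Begin with {q2,q3,q5}.
q3 →ε {q0,q5}; add q0.
q5 →ε {q4}; add q4.
ε-closure = {q0,q2,q3,q4,q5}.

{q0,q2,q3,q4,q5}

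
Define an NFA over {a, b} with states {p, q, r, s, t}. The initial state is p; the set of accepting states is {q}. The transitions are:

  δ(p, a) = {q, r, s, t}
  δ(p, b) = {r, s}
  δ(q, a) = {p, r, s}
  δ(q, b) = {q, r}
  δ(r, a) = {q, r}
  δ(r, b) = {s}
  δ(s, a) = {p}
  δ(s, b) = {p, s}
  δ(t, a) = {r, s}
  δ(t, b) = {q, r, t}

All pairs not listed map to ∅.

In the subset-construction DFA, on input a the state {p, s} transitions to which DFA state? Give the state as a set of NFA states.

δ(p,a) = {q, r, s, t}; δ(s,a) = {p}.
Union: {p, q, r, s, t}.

{p, q, r, s, t}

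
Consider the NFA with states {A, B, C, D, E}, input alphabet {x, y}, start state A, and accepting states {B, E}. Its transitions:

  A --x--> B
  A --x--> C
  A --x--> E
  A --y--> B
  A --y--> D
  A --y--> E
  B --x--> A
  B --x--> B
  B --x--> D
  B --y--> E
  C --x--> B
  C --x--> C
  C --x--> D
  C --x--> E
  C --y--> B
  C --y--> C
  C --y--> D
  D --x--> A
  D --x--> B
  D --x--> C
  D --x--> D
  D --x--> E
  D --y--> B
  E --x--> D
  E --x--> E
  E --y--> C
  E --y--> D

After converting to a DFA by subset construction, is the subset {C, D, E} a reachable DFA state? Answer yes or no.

no

Start state of the DFA: {A}.
{A} --x--> {B, C, E}  [new]
{A} --y--> {B, D, E}  [new]
{B, C, E} --x--> {A, B, C, D, E}  [new]
{B, C, E} --y--> {B, C, D, E}  [new]
{B, D, E} --x--> {A, B, C, D, E}  [seen]
{B, D, E} --y--> {B, C, D, E}  [seen]
{A, B, C, D, E} --x--> {A, B, C, D, E}  [seen]
{A, B, C, D, E} --y--> {B, C, D, E}  [seen]
{B, C, D, E} --x--> {A, B, C, D, E}  [seen]
{B, C, D, E} --y--> {B, C, D, E}  [seen]
Reachable DFA states: {A}, {B, C, E}, {B, D, E}, {A, B, C, D, E}, {B, C, D, E}.
{C, D, E} is not among them.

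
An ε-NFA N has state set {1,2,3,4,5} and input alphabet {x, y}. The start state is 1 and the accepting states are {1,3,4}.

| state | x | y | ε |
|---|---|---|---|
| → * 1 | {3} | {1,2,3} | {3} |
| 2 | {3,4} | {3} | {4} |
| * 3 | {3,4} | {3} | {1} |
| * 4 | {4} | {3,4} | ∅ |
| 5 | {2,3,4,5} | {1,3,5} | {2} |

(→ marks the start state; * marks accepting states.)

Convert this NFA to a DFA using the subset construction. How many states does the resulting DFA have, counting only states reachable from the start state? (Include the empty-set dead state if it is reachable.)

3

Start state of the DFA: {1,3} (ε-closure of the NFA start).
{1,3} --x--> {1,3,4}  [new]
{1,3} --y--> {1,2,3,4}  [new]
{1,3,4} --x--> {1,3,4}  [seen]
{1,3,4} --y--> {1,2,3,4}  [seen]
{1,2,3,4} --x--> {1,3,4}  [seen]
{1,2,3,4} --y--> {1,2,3,4}  [seen]
Reachable DFA states: {1,3}, {1,3,4}, {1,2,3,4}.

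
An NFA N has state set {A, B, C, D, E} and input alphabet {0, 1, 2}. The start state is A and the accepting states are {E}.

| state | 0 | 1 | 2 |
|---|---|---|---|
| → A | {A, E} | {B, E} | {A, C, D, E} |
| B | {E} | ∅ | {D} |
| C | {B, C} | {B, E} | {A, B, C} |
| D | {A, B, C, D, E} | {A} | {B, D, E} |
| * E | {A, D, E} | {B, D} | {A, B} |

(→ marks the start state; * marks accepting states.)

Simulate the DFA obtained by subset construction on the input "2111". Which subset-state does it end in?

{A, B, D, E}

Start: {A}.
δ(A,2) = {A, C, D, E}.
Union: {A, C, D, E}.
After 2: {A, C, D, E}.
δ(A,1) = {B, E}; δ(C,1) = {B, E}; δ(D,1) = {A}; δ(E,1) = {B, D}.
Union: {A, B, D, E}.
After 1: {A, B, D, E}.
δ(A,1) = {B, E}; δ(B,1) = ∅; δ(D,1) = {A}; δ(E,1) = {B, D}.
Union: {A, B, D, E}.
After 1: {A, B, D, E}.
δ(A,1) = {B, E}; δ(B,1) = ∅; δ(D,1) = {A}; δ(E,1) = {B, D}.
Union: {A, B, D, E}.
After 1: {A, B, D, E}.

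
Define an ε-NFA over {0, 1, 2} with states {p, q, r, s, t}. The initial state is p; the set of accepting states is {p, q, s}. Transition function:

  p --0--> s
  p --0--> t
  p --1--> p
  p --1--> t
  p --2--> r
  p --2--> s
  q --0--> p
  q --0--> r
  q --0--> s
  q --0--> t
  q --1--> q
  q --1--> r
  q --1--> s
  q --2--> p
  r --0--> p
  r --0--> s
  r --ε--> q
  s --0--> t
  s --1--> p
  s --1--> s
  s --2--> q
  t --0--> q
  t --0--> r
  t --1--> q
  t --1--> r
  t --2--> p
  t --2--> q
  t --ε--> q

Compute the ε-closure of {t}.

Begin with {t}.
t →ε {q}; add q.
ε-closure = {q, t}.

{q, t}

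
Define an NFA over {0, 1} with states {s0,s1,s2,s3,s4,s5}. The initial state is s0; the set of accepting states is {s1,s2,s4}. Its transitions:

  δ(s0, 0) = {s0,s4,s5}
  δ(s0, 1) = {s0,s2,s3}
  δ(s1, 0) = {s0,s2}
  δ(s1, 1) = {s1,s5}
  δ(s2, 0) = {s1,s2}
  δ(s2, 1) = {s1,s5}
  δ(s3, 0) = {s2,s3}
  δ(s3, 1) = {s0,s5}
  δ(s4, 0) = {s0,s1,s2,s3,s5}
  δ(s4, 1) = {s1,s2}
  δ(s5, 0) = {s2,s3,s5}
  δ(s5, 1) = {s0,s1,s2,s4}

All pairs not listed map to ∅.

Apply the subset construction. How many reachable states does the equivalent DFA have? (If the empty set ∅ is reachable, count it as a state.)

6

Start state of the DFA: {s0}.
{s0} --0--> {s0,s4,s5}  [new]
{s0} --1--> {s0,s2,s3}  [new]
{s0,s4,s5} --0--> {s0,s1,s2,s3,s4,s5}  [new]
{s0,s4,s5} --1--> {s0,s1,s2,s3,s4}  [new]
{s0,s2,s3} --0--> {s0,s1,s2,s3,s4,s5}  [seen]
{s0,s2,s3} --1--> {s0,s1,s2,s3,s5}  [new]
{s0,s1,s2,s3,s4,s5} --0--> {s0,s1,s2,s3,s4,s5}  [seen]
{s0,s1,s2,s3,s4,s5} --1--> {s0,s1,s2,s3,s4,s5}  [seen]
{s0,s1,s2,s3,s4} --0--> {s0,s1,s2,s3,s4,s5}  [seen]
{s0,s1,s2,s3,s4} --1--> {s0,s1,s2,s3,s5}  [seen]
{s0,s1,s2,s3,s5} --0--> {s0,s1,s2,s3,s4,s5}  [seen]
{s0,s1,s2,s3,s5} --1--> {s0,s1,s2,s3,s4,s5}  [seen]
Reachable DFA states: {s0}, {s0,s4,s5}, {s0,s2,s3}, {s0,s1,s2,s3,s4,s5}, {s0,s1,s2,s3,s4}, {s0,s1,s2,s3,s5}.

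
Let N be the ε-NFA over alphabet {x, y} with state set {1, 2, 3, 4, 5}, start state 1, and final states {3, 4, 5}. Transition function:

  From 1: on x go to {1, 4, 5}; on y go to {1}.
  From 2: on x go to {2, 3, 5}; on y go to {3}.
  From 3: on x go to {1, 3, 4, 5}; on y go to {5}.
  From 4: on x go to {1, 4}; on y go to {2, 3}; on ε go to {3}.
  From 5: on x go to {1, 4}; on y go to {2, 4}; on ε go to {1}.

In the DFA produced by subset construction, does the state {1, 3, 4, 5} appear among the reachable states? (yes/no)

yes

Start state of the DFA: {1} (ε-closure of the NFA start).
{1} --x--> {1, 3, 4, 5}  [new]
{1} --y--> {1}  [seen]
{1, 3, 4, 5} --x--> {1, 3, 4, 5}  [seen]
{1, 3, 4, 5} --y--> {1, 2, 3, 4, 5}  [new]
{1, 2, 3, 4, 5} --x--> {1, 2, 3, 4, 5}  [seen]
{1, 2, 3, 4, 5} --y--> {1, 2, 3, 4, 5}  [seen]
Reachable DFA states: {1}, {1, 3, 4, 5}, {1, 2, 3, 4, 5}.
{1, 3, 4, 5} is among them.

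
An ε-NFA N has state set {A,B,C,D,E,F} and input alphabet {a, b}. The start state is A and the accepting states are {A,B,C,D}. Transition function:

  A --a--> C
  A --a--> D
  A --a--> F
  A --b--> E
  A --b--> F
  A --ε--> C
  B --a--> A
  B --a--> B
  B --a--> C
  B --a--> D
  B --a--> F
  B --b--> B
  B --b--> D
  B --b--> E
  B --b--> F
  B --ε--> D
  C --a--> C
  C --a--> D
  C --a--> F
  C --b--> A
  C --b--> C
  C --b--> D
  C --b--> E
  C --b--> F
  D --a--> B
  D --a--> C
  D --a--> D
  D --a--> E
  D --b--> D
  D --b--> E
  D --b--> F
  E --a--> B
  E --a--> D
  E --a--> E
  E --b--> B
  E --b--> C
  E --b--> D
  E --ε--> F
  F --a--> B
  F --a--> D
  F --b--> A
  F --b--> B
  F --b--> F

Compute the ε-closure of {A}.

Begin with {A}.
A →ε {C}; add C.
ε-closure = {A,C}.

{A,C}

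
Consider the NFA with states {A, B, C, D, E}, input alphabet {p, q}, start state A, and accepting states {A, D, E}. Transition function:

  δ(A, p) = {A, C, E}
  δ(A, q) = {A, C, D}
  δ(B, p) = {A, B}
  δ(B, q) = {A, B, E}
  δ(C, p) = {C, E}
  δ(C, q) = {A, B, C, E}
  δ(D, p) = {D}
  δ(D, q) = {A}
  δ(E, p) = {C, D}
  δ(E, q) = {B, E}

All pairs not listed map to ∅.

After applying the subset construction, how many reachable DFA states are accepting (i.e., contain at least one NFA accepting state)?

Start state of the DFA: {A}.
{A} --p--> {A, C, E}  [new]
{A} --q--> {A, C, D}  [new]
{A, C, E} --p--> {A, C, D, E}  [new]
{A, C, E} --q--> {A, B, C, D, E}  [new]
{A, C, D} --p--> {A, C, D, E}  [seen]
{A, C, D} --q--> {A, B, C, D, E}  [seen]
{A, C, D, E} --p--> {A, C, D, E}  [seen]
{A, C, D, E} --q--> {A, B, C, D, E}  [seen]
{A, B, C, D, E} --p--> {A, B, C, D, E}  [seen]
{A, B, C, D, E} --q--> {A, B, C, D, E}  [seen]
Reachable DFA states: {A}, {A, C, E}, {A, C, D}, {A, C, D, E}, {A, B, C, D, E}.
Accepting DFA states (contain an NFA accepting state): {A}, {A, C, E}, {A, C, D}, {A, C, D, E}, {A, B, C, D, E}.

5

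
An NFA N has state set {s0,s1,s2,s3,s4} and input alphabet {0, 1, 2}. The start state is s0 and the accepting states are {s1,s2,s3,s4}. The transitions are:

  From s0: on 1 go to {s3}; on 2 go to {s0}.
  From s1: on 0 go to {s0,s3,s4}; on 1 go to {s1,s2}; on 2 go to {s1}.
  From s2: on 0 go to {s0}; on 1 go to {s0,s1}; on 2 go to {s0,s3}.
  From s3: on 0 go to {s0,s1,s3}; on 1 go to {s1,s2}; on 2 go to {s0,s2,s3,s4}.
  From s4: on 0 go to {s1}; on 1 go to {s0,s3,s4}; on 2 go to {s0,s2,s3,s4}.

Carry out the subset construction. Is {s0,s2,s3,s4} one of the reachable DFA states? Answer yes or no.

Start state of the DFA: {s0}.
{s0} --0--> ∅  [new]
{s0} --1--> {s3}  [new]
{s0} --2--> {s0}  [seen]
∅ --0--> ∅  [seen]
∅ --1--> ∅  [seen]
∅ --2--> ∅  [seen]
{s3} --0--> {s0,s1,s3}  [new]
{s3} --1--> {s1,s2}  [new]
{s3} --2--> {s0,s2,s3,s4}  [new]
{s0,s1,s3} --0--> {s0,s1,s3,s4}  [new]
{s0,s1,s3} --1--> {s1,s2,s3}  [new]
{s0,s1,s3} --2--> {s0,s1,s2,s3,s4}  [new]
{s1,s2} --0--> {s0,s3,s4}  [new]
{s1,s2} --1--> {s0,s1,s2}  [new]
{s1,s2} --2--> {s0,s1,s3}  [seen]
{s0,s2,s3,s4} --0--> {s0,s1,s3}  [seen]
{s0,s2,s3,s4} --1--> {s0,s1,s2,s3,s4}  [seen]
{s0,s2,s3,s4} --2--> {s0,s2,s3,s4}  [seen]
{s0,s1,s3,s4} --0--> {s0,s1,s3,s4}  [seen]
{s0,s1,s3,s4} --1--> {s0,s1,s2,s3,s4}  [seen]
{s0,s1,s3,s4} --2--> {s0,s1,s2,s3,s4}  [seen]
{s1,s2,s3} --0--> {s0,s1,s3,s4}  [seen]
{s1,s2,s3} --1--> {s0,s1,s2}  [seen]
{s1,s2,s3} --2--> {s0,s1,s2,s3,s4}  [seen]
{s0,s1,s2,s3,s4} --0--> {s0,s1,s3,s4}  [seen]
{s0,s1,s2,s3,s4} --1--> {s0,s1,s2,s3,s4}  [seen]
{s0,s1,s2,s3,s4} --2--> {s0,s1,s2,s3,s4}  [seen]
{s0,s3,s4} --0--> {s0,s1,s3}  [seen]
{s0,s3,s4} --1--> {s0,s1,s2,s3,s4}  [seen]
{s0,s3,s4} --2--> {s0,s2,s3,s4}  [seen]
{s0,s1,s2} --0--> {s0,s3,s4}  [seen]
{s0,s1,s2} --1--> {s0,s1,s2,s3}  [new]
{s0,s1,s2} --2--> {s0,s1,s3}  [seen]
{s0,s1,s2,s3} --0--> {s0,s1,s3,s4}  [seen]
{s0,s1,s2,s3} --1--> {s0,s1,s2,s3}  [seen]
{s0,s1,s2,s3} --2--> {s0,s1,s2,s3,s4}  [seen]
Reachable DFA states: {s0}, ∅, {s3}, {s0,s1,s3}, {s1,s2}, {s0,s2,s3,s4}, {s0,s1,s3,s4}, {s1,s2,s3}, {s0,s1,s2,s3,s4}, {s0,s3,s4}, {s0,s1,s2}, {s0,s1,s2,s3}.
{s0,s2,s3,s4} is among them.

yes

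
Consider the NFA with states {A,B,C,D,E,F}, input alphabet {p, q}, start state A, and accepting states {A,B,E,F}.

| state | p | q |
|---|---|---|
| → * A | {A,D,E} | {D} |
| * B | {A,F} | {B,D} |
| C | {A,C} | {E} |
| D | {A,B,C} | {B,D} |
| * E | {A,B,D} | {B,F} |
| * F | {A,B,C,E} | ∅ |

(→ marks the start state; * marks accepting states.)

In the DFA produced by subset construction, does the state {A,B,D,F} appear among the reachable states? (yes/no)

Start state of the DFA: {A}.
{A} --p--> {A,D,E}  [new]
{A} --q--> {D}  [new]
{A,D,E} --p--> {A,B,C,D,E}  [new]
{A,D,E} --q--> {B,D,F}  [new]
{D} --p--> {A,B,C}  [new]
{D} --q--> {B,D}  [new]
{A,B,C,D,E} --p--> {A,B,C,D,E,F}  [new]
{A,B,C,D,E} --q--> {B,D,E,F}  [new]
{B,D,F} --p--> {A,B,C,E,F}  [new]
{B,D,F} --q--> {B,D}  [seen]
{A,B,C} --p--> {A,C,D,E,F}  [new]
{A,B,C} --q--> {B,D,E}  [new]
{B,D} --p--> {A,B,C,F}  [new]
{B,D} --q--> {B,D}  [seen]
{A,B,C,D,E,F} --p--> {A,B,C,D,E,F}  [seen]
{A,B,C,D,E,F} --q--> {B,D,E,F}  [seen]
{B,D,E,F} --p--> {A,B,C,D,E,F}  [seen]
{B,D,E,F} --q--> {B,D,F}  [seen]
{A,B,C,E,F} --p--> {A,B,C,D,E,F}  [seen]
{A,B,C,E,F} --q--> {B,D,E,F}  [seen]
{A,C,D,E,F} --p--> {A,B,C,D,E}  [seen]
{A,C,D,E,F} --q--> {B,D,E,F}  [seen]
{B,D,E} --p--> {A,B,C,D,F}  [new]
{B,D,E} --q--> {B,D,F}  [seen]
{A,B,C,F} --p--> {A,B,C,D,E,F}  [seen]
{A,B,C,F} --q--> {B,D,E}  [seen]
{A,B,C,D,F} --p--> {A,B,C,D,E,F}  [seen]
{A,B,C,D,F} --q--> {B,D,E}  [seen]
Reachable DFA states: {A}, {A,D,E}, {D}, {A,B,C,D,E}, {B,D,F}, {A,B,C}, {B,D}, {A,B,C,D,E,F}, {B,D,E,F}, {A,B,C,E,F}, {A,C,D,E,F}, {B,D,E}, {A,B,C,F}, {A,B,C,D,F}.
{A,B,D,F} is not among them.

no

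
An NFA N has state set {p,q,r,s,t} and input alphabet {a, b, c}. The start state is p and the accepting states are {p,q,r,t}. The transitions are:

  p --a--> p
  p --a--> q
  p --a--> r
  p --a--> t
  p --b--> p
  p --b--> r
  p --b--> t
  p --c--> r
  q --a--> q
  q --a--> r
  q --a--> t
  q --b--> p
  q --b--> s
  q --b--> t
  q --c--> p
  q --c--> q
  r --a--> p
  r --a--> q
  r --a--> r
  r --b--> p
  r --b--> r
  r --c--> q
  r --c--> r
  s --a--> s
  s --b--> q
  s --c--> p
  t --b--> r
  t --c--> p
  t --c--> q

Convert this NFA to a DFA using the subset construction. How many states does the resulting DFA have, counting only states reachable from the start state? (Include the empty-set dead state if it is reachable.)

9

Start state of the DFA: {p}.
{p} --a--> {p,q,r,t}  [new]
{p} --b--> {p,r,t}  [new]
{p} --c--> {r}  [new]
{p,q,r,t} --a--> {p,q,r,t}  [seen]
{p,q,r,t} --b--> {p,r,s,t}  [new]
{p,q,r,t} --c--> {p,q,r}  [new]
{p,r,t} --a--> {p,q,r,t}  [seen]
{p,r,t} --b--> {p,r,t}  [seen]
{p,r,t} --c--> {p,q,r}  [seen]
{r} --a--> {p,q,r}  [seen]
{r} --b--> {p,r}  [new]
{r} --c--> {q,r}  [new]
{p,r,s,t} --a--> {p,q,r,s,t}  [new]
{p,r,s,t} --b--> {p,q,r,t}  [seen]
{p,r,s,t} --c--> {p,q,r}  [seen]
{p,q,r} --a--> {p,q,r,t}  [seen]
{p,q,r} --b--> {p,r,s,t}  [seen]
{p,q,r} --c--> {p,q,r}  [seen]
{p,r} --a--> {p,q,r,t}  [seen]
{p,r} --b--> {p,r,t}  [seen]
{p,r} --c--> {q,r}  [seen]
{q,r} --a--> {p,q,r,t}  [seen]
{q,r} --b--> {p,r,s,t}  [seen]
{q,r} --c--> {p,q,r}  [seen]
{p,q,r,s,t} --a--> {p,q,r,s,t}  [seen]
{p,q,r,s,t} --b--> {p,q,r,s,t}  [seen]
{p,q,r,s,t} --c--> {p,q,r}  [seen]
Reachable DFA states: {p}, {p,q,r,t}, {p,r,t}, {r}, {p,r,s,t}, {p,q,r}, {p,r}, {q,r}, {p,q,r,s,t}.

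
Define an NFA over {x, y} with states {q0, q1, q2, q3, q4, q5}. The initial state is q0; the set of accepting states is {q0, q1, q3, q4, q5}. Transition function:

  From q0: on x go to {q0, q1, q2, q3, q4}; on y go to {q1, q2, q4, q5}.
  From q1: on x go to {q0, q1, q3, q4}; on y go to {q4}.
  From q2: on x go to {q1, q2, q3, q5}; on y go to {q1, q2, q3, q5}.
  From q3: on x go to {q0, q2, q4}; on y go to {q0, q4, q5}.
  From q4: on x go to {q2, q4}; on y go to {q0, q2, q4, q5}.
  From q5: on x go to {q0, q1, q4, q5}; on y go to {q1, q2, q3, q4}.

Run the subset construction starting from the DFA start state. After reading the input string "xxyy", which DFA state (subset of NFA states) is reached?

{q0, q1, q2, q3, q4, q5}

Start: {q0}.
δ(q0,x) = {q0, q1, q2, q3, q4}.
Union: {q0, q1, q2, q3, q4}.
After x: {q0, q1, q2, q3, q4}.
δ(q0,x) = {q0, q1, q2, q3, q4}; δ(q1,x) = {q0, q1, q3, q4}; δ(q2,x) = {q1, q2, q3, q5}; δ(q3,x) = {q0, q2, q4}; δ(q4,x) = {q2, q4}.
Union: {q0, q1, q2, q3, q4, q5}.
After x: {q0, q1, q2, q3, q4, q5}.
δ(q0,y) = {q1, q2, q4, q5}; δ(q1,y) = {q4}; δ(q2,y) = {q1, q2, q3, q5}; δ(q3,y) = {q0, q4, q5}; δ(q4,y) = {q0, q2, q4, q5}; δ(q5,y) = {q1, q2, q3, q4}.
Union: {q0, q1, q2, q3, q4, q5}.
After y: {q0, q1, q2, q3, q4, q5}.
δ(q0,y) = {q1, q2, q4, q5}; δ(q1,y) = {q4}; δ(q2,y) = {q1, q2, q3, q5}; δ(q3,y) = {q0, q4, q5}; δ(q4,y) = {q0, q2, q4, q5}; δ(q5,y) = {q1, q2, q3, q4}.
Union: {q0, q1, q2, q3, q4, q5}.
After y: {q0, q1, q2, q3, q4, q5}.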